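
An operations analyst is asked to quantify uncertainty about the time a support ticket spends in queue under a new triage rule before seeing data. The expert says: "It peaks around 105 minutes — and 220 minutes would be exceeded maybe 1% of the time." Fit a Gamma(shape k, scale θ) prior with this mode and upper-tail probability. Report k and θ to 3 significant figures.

k ≈ 9.9, θ ≈ 11.8

Gamma(k,θ) with k>1 has mode (k−1)θ, so θ = 105/(k−1).
Need P(X < 220) = 0.99 with θ tied to k this way. Start at k = 2, θ = 105: P(X<220) ≈ 0.619.
Too low — raise k to concentrate. Iterating converges to k ≈ 9.9.
Then θ = 105/(9.9−1) ≈ 11.8.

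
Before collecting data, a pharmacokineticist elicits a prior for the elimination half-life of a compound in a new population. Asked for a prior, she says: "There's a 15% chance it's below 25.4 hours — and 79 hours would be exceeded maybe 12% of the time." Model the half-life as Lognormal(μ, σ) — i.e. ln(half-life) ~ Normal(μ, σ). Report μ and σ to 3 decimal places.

μ ≈ 3.767, σ ≈ 0.513

If T ~ Lognormal(μ,σ) then ln T ~ Normal(μ,σ), so the p-quantile of ln T is μ + z_p·σ.
ln(25.4) = 3.235 and ln(79) = 4.369; z_{0.15} = -1.036, z_{0.88} = 1.175.
σ = (4.369 − 3.235)/(1.175 − (-1.036)) = 0.513.
μ = 3.235 − (-1.036)·0.513 = 3.767.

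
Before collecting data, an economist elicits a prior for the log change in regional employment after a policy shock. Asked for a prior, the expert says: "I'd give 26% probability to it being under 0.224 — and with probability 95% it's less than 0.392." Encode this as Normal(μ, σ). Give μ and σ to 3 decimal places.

μ = 0.271, σ = 0.073

For Normal(μ,σ), the p-quantile is μ + z_p·σ. Here z_{0.26} = -0.6433, z_{0.95} = 1.645.
So 0.224 = μ − 0.6433σ and 0.392 = μ + 1.645σ.
Subtracting: σ = (0.392 − 0.224)/(1.645 − (-0.6433)) = 0.073.
Then μ = 0.224 − (-0.6433)·0.073 = 0.271.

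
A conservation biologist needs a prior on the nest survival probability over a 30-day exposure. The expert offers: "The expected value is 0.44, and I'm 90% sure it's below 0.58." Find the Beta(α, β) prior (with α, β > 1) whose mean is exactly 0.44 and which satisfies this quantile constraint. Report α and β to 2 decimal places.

With mean 0.44 fixed, write α = 0.44s, β = 0.56s where s = α+β.
Need P(θ < 0.58) = 0.9 under Beta(0.44s, 0.56s). Normal approximation: (q−m)/√(m(1−m)/s) ≈ z_{0.9} = 1.28, so s ≈ 0.44·0.56·(1.28)²/(0.58−0.44)² = 20.6.
At s = 20.6: P(θ<0.58) ≈ 0.900. Adjusting to match 0.9 gives s ≈ 20.68.
So α = 0.44·20.68 ≈ 9.10, β = 0.56·20.68 ≈ 11.58.

α ≈ 9.10, β ≈ 11.58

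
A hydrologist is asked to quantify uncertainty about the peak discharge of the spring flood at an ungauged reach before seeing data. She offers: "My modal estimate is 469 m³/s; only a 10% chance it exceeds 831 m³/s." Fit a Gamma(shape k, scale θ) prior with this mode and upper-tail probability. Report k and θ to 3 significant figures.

Gamma(k,θ) with k>1 has mode (k−1)θ, so θ = 469/(k−1).
Need P(X < 831) = 0.9 with θ tied to k this way. Start at k = 2, θ = 469: P(X<831) ≈ 0.529.
Too low — raise k to concentrate. Iterating converges to k ≈ 6.81.
Then θ = 469/(6.81−1) ≈ 80.7.

k ≈ 6.81, θ ≈ 80.7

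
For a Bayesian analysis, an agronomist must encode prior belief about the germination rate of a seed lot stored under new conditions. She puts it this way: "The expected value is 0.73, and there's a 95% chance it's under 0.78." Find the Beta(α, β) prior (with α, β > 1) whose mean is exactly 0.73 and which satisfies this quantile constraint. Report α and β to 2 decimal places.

α ≈ 147.10, β ≈ 54.41

With mean 0.73 fixed, write α = 0.73s, β = 0.27s where s = α+β.
Need P(θ < 0.78) = 0.95 under Beta(0.73s, 0.27s). Normal approximation: (q−m)/√(m(1−m)/s) ≈ z_{0.95} = 1.64, so s ≈ 0.73·0.27·(1.64)²/(0.78−0.73)² = 213.3.
At s = 213.3: P(θ<0.78) ≈ 0.955. Adjusting to match 0.95 gives s ≈ 201.51.
So α = 0.73·201.51 ≈ 147.10, β = 0.27·201.51 ≈ 54.41.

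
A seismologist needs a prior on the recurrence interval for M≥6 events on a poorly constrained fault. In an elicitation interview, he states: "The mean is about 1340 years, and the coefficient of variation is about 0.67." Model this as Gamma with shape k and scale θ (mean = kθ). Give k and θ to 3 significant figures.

For Gamma(k, scale θ): mean = kθ, variance = kθ², so CV = 1/√k.
CV = 0.67, hence k = 1/CV² = 2.23.
Then θ = mean/k = 1340/2.23 = 602.

k ≈ 2.23, θ ≈ 602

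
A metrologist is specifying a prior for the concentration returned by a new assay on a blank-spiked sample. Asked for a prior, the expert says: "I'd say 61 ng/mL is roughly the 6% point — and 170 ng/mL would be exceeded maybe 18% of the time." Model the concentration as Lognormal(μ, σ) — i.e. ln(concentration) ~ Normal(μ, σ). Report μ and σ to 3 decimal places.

If T ~ Lognormal(μ,σ) then ln T ~ Normal(μ,σ), so the p-quantile of ln T is μ + z_p·σ.
ln(61) = 4.111 and ln(170) = 5.136; z_{0.06} = -1.555, z_{0.82} = 0.9154.
σ = (5.136 − 4.111)/(0.9154 − (-1.555)) = 0.415.
μ = 4.111 − (-1.555)·0.415 = 4.756.

μ ≈ 4.756, σ ≈ 0.415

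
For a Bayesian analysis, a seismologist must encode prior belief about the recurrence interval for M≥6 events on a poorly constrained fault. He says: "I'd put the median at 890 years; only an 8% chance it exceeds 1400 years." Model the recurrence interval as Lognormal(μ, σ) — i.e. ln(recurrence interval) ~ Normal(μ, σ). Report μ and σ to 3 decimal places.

μ ≈ 6.791, σ ≈ 0.322

If T ~ Lognormal(μ,σ) then ln T ~ Normal(μ,σ), so the p-quantile of ln T is μ + z_p·σ.
ln(890) = 6.791 and ln(1400) = 7.244; z_{0.5} = 0, z_{0.92} = 1.405.
σ = (7.244 − 6.791)/(1.405 − (0)) = 0.322.
μ = 6.791 − (0)·0.322 = 6.791.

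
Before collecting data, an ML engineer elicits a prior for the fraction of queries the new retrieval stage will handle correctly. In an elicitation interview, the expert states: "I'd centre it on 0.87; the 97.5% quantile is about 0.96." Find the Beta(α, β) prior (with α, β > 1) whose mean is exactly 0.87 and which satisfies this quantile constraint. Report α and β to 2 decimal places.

α ≈ 28.67, β ≈ 4.28

With mean 0.87 fixed, write α = 0.87s, β = 0.13s where s = α+β.
Need P(θ < 0.96) = 0.975 under Beta(0.87s, 0.13s). Normal approximation: (q−m)/√(m(1−m)/s) ≈ z_{0.975} = 1.96, so s ≈ 0.87·0.13·(1.96)²/(0.96−0.87)² = 53.6.
At s = 53.6: P(θ<0.96) ≈ 0.995. Adjusting to match 0.975 gives s ≈ 32.96.
So α = 0.87·32.96 ≈ 28.67, β = 0.13·32.96 ≈ 4.28.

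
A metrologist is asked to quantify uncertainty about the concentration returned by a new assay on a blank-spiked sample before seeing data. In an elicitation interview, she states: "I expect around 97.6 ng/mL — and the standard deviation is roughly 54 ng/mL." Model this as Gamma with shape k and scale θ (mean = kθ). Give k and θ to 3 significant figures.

For Gamma(k, scale θ): mean = kθ, variance = kθ², so CV = 1/√k.
CV = SD/mean = 54/97.6 = 0.5533, hence k = 1/CV² = 3.27.
Then θ = mean/k = 97.6/3.27 = 29.9.

k ≈ 3.27, θ ≈ 29.9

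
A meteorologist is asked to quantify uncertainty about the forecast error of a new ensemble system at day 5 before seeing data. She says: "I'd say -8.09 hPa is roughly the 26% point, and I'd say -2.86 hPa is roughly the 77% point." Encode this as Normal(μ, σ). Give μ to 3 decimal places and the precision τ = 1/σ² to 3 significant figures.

μ = -5.656, τ = 0.0698

For Normal(μ,σ), the p-quantile is μ + z_p·σ. Here z_{0.26} = -0.6433, z_{0.77} = 0.7388.
So -8.09 = μ − 0.6433σ and -2.86 = μ + 0.7388σ.
Subtracting: σ = (-2.86 − -8.09)/(0.7388 − (-0.6433)) = 3.784.
Then μ = -8.09 − (-0.6433)·3.784 = -5.656.
Precision τ = 1/σ² = 1/3.784² = 0.0698.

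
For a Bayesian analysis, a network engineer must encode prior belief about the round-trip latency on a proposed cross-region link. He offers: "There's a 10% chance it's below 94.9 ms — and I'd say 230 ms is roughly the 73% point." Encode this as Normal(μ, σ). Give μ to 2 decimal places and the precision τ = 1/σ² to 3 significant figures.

For Normal(μ,σ), the p-quantile is μ + z_p·σ. Here z_{0.1} = -1.282, z_{0.73} = 0.6128.
So 94.9 = μ − 1.282σ and 230 = μ + 0.6128σ.
Subtracting: σ = (230 − 94.9)/(0.6128 − (-1.282)) = 71.32.
Then μ = 94.9 − (-1.282)·71.32 = 186.30.
Precision τ = 1/σ² = 1/71.32² = 0.000197.

μ = 186.30, τ = 0.000197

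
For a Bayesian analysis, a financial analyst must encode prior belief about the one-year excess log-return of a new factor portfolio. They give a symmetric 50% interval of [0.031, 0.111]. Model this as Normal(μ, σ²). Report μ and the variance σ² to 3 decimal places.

μ = 0.071, σ² = 0.004

A symmetric 50% interval runs μ ± z·σ with z = 0.6745.
Half-width = 0.04, so σ = 0.04/0.6745 = 0.0593 and σ² = 0.004.
μ is the interval midpoint, 0.071.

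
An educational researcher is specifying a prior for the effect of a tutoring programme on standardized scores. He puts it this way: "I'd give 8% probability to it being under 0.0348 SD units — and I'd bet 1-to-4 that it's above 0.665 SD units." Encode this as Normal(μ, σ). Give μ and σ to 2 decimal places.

μ = 0.43, σ = 0.28

The p-quantile of Normal(μ,σ) is μ + z_p·σ, with z_{0.08} = -1.405 and z_{0.8} = 0.8416.
Eliminate σ: μ = (z₂·x₁ − z₁·x₂)/(z₂ − z₁) = (0.8416·0.0348 − (-1.405)·0.665)/2.247 = 0.43.
Then σ = (x₂ − x₁)/(z₂ − z₁) = (0.665 − 0.0348)/2.247 = 0.28.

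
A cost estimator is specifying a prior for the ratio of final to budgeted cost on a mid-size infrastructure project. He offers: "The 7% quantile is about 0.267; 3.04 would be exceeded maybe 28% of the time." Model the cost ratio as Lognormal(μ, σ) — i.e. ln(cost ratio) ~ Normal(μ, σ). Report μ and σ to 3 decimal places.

If T ~ Lognormal(μ,σ) then ln T ~ Normal(μ,σ), so the p-quantile of ln T is μ + z_p·σ.
ln(0.267) = -1.321 and ln(3.04) = 1.112; z_{0.07} = -1.476, z_{0.72} = 0.5828.
σ = (1.112 − -1.321)/(0.5828 − (-1.476)) = 1.182.
μ = -1.321 − (-1.476)·1.182 = 0.423.

μ ≈ 0.423, σ ≈ 1.182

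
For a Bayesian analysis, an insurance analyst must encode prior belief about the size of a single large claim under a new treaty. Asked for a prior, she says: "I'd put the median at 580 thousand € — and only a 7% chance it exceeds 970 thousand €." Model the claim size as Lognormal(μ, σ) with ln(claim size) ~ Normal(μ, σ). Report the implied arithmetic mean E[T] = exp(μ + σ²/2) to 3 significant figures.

E[T] ≈ 616 thousand €

If T ~ Lognormal(μ,σ) then ln T ~ Normal(μ,σ), so the p-quantile of ln T is μ + z_p·σ.
ln(580) = 6.363 and ln(970) = 6.877; z_{0.5} = 0, z_{0.93} = 1.476.
σ = (6.877 − 6.363)/(1.476 − (0)) = 0.348.
μ = 6.363 − (0)·0.348 = 6.363.
E[T] = exp(μ + σ²/2) = exp(6.363 + 0.0607) = 616 thousand €.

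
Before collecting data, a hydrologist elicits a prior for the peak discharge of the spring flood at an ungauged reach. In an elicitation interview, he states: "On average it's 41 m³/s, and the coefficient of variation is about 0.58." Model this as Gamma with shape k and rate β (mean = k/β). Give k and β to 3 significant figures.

k ≈ 2.97, β ≈ 0.0725

For Gamma(k, rate β): mean = k/β, variance = k/β², so CV = 1/√k.
CV = 0.58, hence k = 1/CV² = 2.97.
Then β = k/mean = 2.97/41 = 0.0725.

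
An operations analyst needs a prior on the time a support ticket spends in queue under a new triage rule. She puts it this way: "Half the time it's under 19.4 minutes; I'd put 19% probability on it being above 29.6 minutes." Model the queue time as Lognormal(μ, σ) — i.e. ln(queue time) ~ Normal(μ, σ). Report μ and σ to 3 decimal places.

μ ≈ 2.965, σ ≈ 0.481

If T ~ Lognormal(μ,σ) then ln T ~ Normal(μ,σ), so the p-quantile of ln T is μ + z_p·σ.
ln(19.4) = 2.965 and ln(29.6) = 3.388; z_{0.5} = 0, z_{0.81} = 0.8779.
σ = (3.388 − 2.965)/(0.8779 − (0)) = 0.481.
μ = 2.965 − (0)·0.481 = 2.965.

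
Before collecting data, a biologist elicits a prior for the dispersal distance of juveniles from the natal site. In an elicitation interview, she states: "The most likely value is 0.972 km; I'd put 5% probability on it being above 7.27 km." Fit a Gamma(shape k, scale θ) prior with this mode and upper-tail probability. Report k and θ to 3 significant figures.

Gamma(k,θ) with k>1 has mode (k−1)θ, so θ = 0.972/(k−1).
Need P(X < 7.27) = 0.95 with θ tied to k this way. Start at k = 2, θ = 0.972: P(X<7.27) ≈ 0.995.
Too high — lower k to spread out. Iterating converges to k ≈ 1.53.
Then θ = 0.972/(1.53−1) ≈ 1.84.

k ≈ 1.53, θ ≈ 1.84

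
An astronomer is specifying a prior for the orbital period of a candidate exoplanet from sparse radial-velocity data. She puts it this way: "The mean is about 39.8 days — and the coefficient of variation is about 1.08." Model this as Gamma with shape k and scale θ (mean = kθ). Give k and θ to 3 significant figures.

k ≈ 0.857, θ ≈ 46.4

For Gamma(k, scale θ): mean = kθ, variance = kθ², so CV = 1/√k.
CV = 1.08, hence k = 1/CV² = 0.857.
Then θ = mean/k = 39.8/0.857 = 46.4.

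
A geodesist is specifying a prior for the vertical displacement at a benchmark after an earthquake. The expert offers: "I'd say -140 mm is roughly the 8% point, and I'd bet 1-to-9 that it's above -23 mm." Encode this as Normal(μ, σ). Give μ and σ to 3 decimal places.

μ = -78.810, σ = 43.549

For Normal(μ,σ), the p-quantile is μ + z_p·σ. Here z_{0.08} = -1.405, z_{0.9} = 1.282.
So -140 = μ − 1.405σ and -23 = μ + 1.282σ.
Subtracting: σ = (-23 − -140)/(1.282 − (-1.405)) = 43.549.
Then μ = -140 − (-1.405)·43.549 = -78.810.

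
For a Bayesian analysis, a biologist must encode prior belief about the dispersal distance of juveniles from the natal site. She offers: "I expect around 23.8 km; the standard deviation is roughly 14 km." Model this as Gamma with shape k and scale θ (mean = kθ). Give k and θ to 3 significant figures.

k ≈ 2.89, θ ≈ 8.24

For Gamma(k, scale θ): mean = kθ, variance = kθ², so CV = 1/√k.
CV = SD/mean = 14/23.8 = 0.5882, hence k = 1/CV² = 2.89.
Then θ = mean/k = 23.8/2.89 = 8.24.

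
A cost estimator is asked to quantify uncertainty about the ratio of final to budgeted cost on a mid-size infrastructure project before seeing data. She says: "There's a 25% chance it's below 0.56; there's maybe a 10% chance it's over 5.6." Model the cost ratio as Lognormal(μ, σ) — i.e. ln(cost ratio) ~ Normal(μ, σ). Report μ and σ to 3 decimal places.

If T ~ Lognormal(μ,σ) then ln T ~ Normal(μ,σ), so the p-quantile of ln T is μ + z_p·σ.
ln(0.56) = -0.5798 and ln(5.6) = 1.723; z_{0.25} = -0.6745, z_{0.9} = 1.282.
σ = (1.723 − -0.5798)/(1.282 − (-0.6745)) = 1.177.
μ = -0.5798 − (-0.6745)·1.177 = 0.214.

μ ≈ 0.214, σ ≈ 1.177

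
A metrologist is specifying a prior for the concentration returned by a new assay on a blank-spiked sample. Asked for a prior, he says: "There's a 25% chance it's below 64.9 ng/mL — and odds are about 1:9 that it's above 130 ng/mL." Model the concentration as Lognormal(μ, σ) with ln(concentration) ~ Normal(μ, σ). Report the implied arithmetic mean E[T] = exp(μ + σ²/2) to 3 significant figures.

If T ~ Lognormal(μ,σ) then ln T ~ Normal(μ,σ), so the p-quantile of ln T is μ + z_p·σ.
ln(64.9) = 4.173 and ln(130) = 4.868; z_{0.25} = -0.6745, z_{0.9} = 1.282.
σ = (4.868 − 4.173)/(1.282 − (-0.6745)) = 0.355.
μ = 4.173 − (-0.6745)·0.355 = 4.412.
E[T] = exp(μ + σ²/2) = exp(4.412 + 0.0631) = 87.8 ng/mL.

E[T] ≈ 87.8 ng/mL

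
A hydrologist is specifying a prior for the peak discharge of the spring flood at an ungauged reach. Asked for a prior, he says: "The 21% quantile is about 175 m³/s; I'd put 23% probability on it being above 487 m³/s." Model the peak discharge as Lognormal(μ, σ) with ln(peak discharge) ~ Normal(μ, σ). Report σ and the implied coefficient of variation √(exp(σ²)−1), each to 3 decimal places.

If T ~ Lognormal(μ,σ) then ln T ~ Normal(μ,σ), so the p-quantile of ln T is μ + z_p·σ.
ln(175) = 5.165 and ln(487) = 6.188; z_{0.21} = -0.8064, z_{0.77} = 0.7388.
σ = (6.188 − 5.165)/(0.7388 − (-0.8064)) = 0.662.
μ = 5.165 − (-0.8064)·0.662 = 5.699.
CV = √(exp(σ²)−1) = √(exp(0.4387)−1) = 0.742.

σ ≈ 0.662, CV ≈ 0.742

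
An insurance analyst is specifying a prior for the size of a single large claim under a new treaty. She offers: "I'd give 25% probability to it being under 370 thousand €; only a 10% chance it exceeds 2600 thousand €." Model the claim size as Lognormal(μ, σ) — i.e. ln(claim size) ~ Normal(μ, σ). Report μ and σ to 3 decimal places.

If T ~ Lognormal(μ,σ) then ln T ~ Normal(μ,σ), so the p-quantile of ln T is μ + z_p·σ.
ln(370) = 5.914 and ln(2600) = 7.863; z_{0.25} = -0.6745, z_{0.9} = 1.282.
σ = (7.863 − 5.914)/(1.282 − (-0.6745)) = 0.997.
μ = 5.914 − (-0.6745)·0.997 = 6.586.

μ ≈ 6.586, σ ≈ 0.997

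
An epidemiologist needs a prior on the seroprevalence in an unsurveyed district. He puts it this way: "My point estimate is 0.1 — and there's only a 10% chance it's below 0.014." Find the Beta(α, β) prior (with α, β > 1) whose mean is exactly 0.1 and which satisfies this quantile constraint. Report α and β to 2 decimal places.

With mean 0.1 fixed, write α = 0.1s, β = 0.9s where s = α+β.
Need P(θ < 0.014) = 0.1 under Beta(0.1s, 0.9s). Normal approximation: (q−m)/√(m(1−m)/s) ≈ z_{0.1} = -1.28, so s ≈ 0.1·0.9·(-1.28)²/(0.014−0.1)² = 20.0.
At s = 20.0: P(θ<0.014) ≈ 0.029. Adjusting to match 0.1 gives s ≈ 11.16.
So α = 0.1·11.16 ≈ 1.12, β = 0.9·11.16 ≈ 10.04.

α ≈ 1.12, β ≈ 10.04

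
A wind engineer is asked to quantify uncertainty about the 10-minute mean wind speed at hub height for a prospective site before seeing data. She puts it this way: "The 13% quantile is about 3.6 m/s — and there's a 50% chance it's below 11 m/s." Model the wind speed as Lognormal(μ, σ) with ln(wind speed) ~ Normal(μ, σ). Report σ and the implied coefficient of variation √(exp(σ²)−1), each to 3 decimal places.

σ ≈ 0.992, CV ≈ 1.294

If T ~ Lognormal(μ,σ) then ln T ~ Normal(μ,σ), so the p-quantile of ln T is μ + z_p·σ.
ln(3.6) = 1.281 and ln(11) = 2.398; z_{0.13} = -1.126, z_{0.5} = 0.
σ = (2.398 − 1.281)/(0 − (-1.126)) = 0.992.
μ = 1.281 − (-1.126)·0.992 = 2.398.
CV = √(exp(σ²)−1) = √(exp(0.9833)−1) = 1.294.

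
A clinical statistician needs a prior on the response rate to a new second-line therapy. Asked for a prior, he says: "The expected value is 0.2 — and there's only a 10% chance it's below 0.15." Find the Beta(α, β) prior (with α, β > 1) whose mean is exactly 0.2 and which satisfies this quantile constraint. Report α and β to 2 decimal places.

α ≈ 19.75, β ≈ 79.02

With mean 0.2 fixed, write α = 0.2s, β = 0.8s where s = α+β.
Need P(θ < 0.15) = 0.1 under Beta(0.2s, 0.8s). Normal approximation: (q−m)/√(m(1−m)/s) ≈ z_{0.1} = -1.28, so s ≈ 0.2·0.8·(-1.28)²/(0.15−0.2)² = 105.1.
At s = 105.1: P(θ<0.15) ≈ 0.093. Adjusting to match 0.1 gives s ≈ 98.77.
So α = 0.2·98.77 ≈ 19.75, β = 0.8·98.77 ≈ 79.02.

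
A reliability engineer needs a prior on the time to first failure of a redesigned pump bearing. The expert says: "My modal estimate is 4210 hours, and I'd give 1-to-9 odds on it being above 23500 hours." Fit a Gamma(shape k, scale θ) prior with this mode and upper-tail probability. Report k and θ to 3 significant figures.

Gamma(k,θ) with k>1 has mode (k−1)θ, so θ = 4210/(k−1).
Need P(X < 23500) = 0.9 with θ tied to k this way. Start at k = 2, θ = 4210: P(X<23500) ≈ 0.975.
Too high — lower k to spread out. Iterating converges to k ≈ 1.58.
Then θ = 4210/(1.58−1) ≈ 7220.

k ≈ 1.58, θ ≈ 7220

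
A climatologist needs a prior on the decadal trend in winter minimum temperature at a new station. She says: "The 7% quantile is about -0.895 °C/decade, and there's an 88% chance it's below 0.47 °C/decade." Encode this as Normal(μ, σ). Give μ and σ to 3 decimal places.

μ = -0.135, σ = 0.515

The p-quantile of Normal(μ,σ) is μ + z_p·σ, with z_{0.07} = -1.476 and z_{0.88} = 1.175.
Eliminate σ: μ = (z₂·x₁ − z₁·x₂)/(z₂ − z₁) = (1.175·-0.895 − (-1.476)·0.47)/2.651 = -0.135.
Then σ = (x₂ − x₁)/(z₂ − z₁) = (0.47 − -0.895)/2.651 = 0.515.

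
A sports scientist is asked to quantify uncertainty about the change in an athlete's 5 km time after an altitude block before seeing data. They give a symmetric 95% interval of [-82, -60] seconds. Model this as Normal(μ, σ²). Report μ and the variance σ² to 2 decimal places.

A symmetric 95% interval runs μ ± z·σ with z = 1.96.
Half-width = 11, so σ = 11/1.96 = 5.612 and σ² = 31.50.
μ is the interval midpoint, -71.00.

μ = -71.00, σ² = 31.50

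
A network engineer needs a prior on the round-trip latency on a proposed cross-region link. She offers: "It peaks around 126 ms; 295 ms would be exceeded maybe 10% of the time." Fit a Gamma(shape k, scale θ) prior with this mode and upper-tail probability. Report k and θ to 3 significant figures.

k ≈ 3.66, θ ≈ 47.4

Gamma(k,θ) with k>1 has mode (k−1)θ, so θ = 126/(k−1).
Need P(X < 295) = 0.9 with θ tied to k this way. Start at k = 2, θ = 126: P(X<295) ≈ 0.679.
Too low — raise k to concentrate. Iterating converges to k ≈ 3.66.
Then θ = 126/(3.66−1) ≈ 47.4.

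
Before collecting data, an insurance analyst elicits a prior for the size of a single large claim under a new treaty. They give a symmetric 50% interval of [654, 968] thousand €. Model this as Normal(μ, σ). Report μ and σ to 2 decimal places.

A symmetric 50% interval runs μ ± z·σ with z = 0.6745.
Half-width = 157, so σ = 157/0.6745 = 232.77.
μ is the interval midpoint, 811.00.

μ = 811.00, σ = 232.77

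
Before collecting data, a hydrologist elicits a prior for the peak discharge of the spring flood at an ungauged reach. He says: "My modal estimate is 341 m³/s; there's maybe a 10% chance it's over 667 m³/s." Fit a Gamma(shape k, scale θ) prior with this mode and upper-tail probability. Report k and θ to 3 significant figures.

k ≈ 5.26, θ ≈ 80.1

Gamma(k,θ) with k>1 has mode (k−1)θ, so θ = 341/(k−1).
Need P(X < 667) = 0.9 with θ tied to k this way. Start at k = 2, θ = 341: P(X<667) ≈ 0.582.
Too low — raise k to concentrate. Iterating converges to k ≈ 5.26.
Then θ = 341/(5.26−1) ≈ 80.1.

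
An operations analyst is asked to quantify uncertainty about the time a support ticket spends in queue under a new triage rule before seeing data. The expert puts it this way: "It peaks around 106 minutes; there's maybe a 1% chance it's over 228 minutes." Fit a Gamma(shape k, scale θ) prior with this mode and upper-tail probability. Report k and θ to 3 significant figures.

k ≈ 9.26, θ ≈ 12.8

Gamma(k,θ) with k>1 has mode (k−1)θ, so θ = 106/(k−1).
Need P(X < 228) = 0.99 with θ tied to k this way. Start at k = 2, θ = 106: P(X<228) ≈ 0.633.
Too low — raise k to concentrate. Iterating converges to k ≈ 9.26.
Then θ = 106/(9.26−1) ≈ 12.8.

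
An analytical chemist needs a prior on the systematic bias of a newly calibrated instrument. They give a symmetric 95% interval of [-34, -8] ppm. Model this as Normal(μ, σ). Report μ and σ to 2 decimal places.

A symmetric 95% interval runs μ ± z·σ with z = 1.96.
Half-width = 13, so σ = 13/1.96 = 6.63.
μ is the interval midpoint, -21.00.

μ = -21.00, σ = 6.63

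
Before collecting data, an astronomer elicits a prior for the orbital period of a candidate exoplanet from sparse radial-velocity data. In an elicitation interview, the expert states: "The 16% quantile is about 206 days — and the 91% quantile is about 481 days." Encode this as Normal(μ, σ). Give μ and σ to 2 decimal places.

The p-quantile of Normal(μ,σ) is μ + z_p·σ, with z_{0.16} = -0.9945 and z_{0.91} = 1.341.
Eliminate σ: μ = (z₂·x₁ − z₁·x₂)/(z₂ − z₁) = (1.341·206 − (-0.9945)·481)/2.335 = 323.11.
Then σ = (x₂ − x₁)/(z₂ − z₁) = (481 − 206)/2.335 = 117.76.

μ = 323.11, σ = 117.76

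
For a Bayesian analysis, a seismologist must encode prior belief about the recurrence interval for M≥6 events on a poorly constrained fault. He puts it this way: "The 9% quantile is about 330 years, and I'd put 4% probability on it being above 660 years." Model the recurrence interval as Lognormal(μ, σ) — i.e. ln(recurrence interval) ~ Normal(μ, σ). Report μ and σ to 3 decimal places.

μ ≈ 6.100, σ ≈ 0.224

If T ~ Lognormal(μ,σ) then ln T ~ Normal(μ,σ), so the p-quantile of ln T is μ + z_p·σ.
ln(330) = 5.799 and ln(660) = 6.492; z_{0.09} = -1.341, z_{0.96} = 1.751.
σ = (6.492 − 5.799)/(1.751 − (-1.341)) = 0.224.
μ = 5.799 − (-1.341)·0.224 = 6.100.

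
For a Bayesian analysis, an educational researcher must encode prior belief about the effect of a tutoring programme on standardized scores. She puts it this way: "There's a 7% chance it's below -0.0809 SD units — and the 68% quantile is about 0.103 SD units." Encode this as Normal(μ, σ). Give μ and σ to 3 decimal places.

For Normal(μ,σ), the p-quantile is μ + z_p·σ. Here z_{0.07} = -1.476, z_{0.68} = 0.4677.
So -0.0809 = μ − 1.476σ and 0.103 = μ + 0.4677σ.
Subtracting: σ = (0.103 − -0.0809)/(0.4677 − (-1.476)) = 0.095.
Then μ = -0.0809 − (-1.476)·0.095 = 0.059.

μ = 0.059, σ = 0.095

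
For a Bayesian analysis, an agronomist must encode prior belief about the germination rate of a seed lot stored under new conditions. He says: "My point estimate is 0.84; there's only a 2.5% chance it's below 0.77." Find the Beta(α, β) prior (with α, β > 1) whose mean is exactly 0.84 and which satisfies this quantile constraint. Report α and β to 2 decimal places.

α ≈ 101.89, β ≈ 19.41

With mean 0.84 fixed, write α = 0.84s, β = 0.16s where s = α+β.
Need P(θ < 0.77) = 0.025 under Beta(0.84s, 0.16s). Normal approximation: (q−m)/√(m(1−m)/s) ≈ z_{0.025} = -1.96, so s ≈ 0.84·0.16·(-1.96)²/(0.77−0.84)² = 105.4.
At s = 105.4: P(θ<0.77) ≈ 0.033. Adjusting to match 0.025 gives s ≈ 121.30.
So α = 0.84·121.30 ≈ 101.89, β = 0.16·121.30 ≈ 19.41.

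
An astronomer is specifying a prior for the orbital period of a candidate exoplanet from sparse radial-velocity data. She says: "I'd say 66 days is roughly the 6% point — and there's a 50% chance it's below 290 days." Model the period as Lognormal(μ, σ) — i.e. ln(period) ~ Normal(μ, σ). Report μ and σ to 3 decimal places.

μ ≈ 5.670, σ ≈ 0.952

If T ~ Lognormal(μ,σ) then ln T ~ Normal(μ,σ), so the p-quantile of ln T is μ + z_p·σ.
ln(66) = 4.19 and ln(290) = 5.67; z_{0.06} = -1.555, z_{0.5} = 0.
σ = (5.67 − 4.19)/(0 − (-1.555)) = 0.952.
μ = 4.19 − (-1.555)·0.952 = 5.670.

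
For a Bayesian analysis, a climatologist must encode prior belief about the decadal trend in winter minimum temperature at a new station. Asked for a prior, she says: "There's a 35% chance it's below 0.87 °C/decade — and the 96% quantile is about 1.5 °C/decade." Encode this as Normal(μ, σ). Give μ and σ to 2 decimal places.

The p-quantile of Normal(μ,σ) is μ + z_p·σ, with z_{0.35} = -0.3853 and z_{0.96} = 1.751.
Eliminate σ: μ = (z₂·x₁ − z₁·x₂)/(z₂ − z₁) = (1.751·0.87 − (-0.3853)·1.5)/2.136 = 0.98.
Then σ = (x₂ − x₁)/(z₂ − z₁) = (1.5 − 0.87)/2.136 = 0.29.

μ = 0.98, σ = 0.29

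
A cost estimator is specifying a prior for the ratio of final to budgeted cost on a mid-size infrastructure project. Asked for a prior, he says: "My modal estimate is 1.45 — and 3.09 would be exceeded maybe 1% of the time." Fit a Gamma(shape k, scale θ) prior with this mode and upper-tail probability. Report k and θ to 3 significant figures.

Gamma(k,θ) with k>1 has mode (k−1)θ, so θ = 1.45/(k−1).
Need P(X < 3.09) = 0.99 with θ tied to k this way. Start at k = 2, θ = 1.45: P(X<3.09) ≈ 0.628.
Too low — raise k to concentrate. Iterating converges to k ≈ 9.48.
Then θ = 1.45/(9.48−1) ≈ 0.171.

k ≈ 9.48, θ ≈ 0.171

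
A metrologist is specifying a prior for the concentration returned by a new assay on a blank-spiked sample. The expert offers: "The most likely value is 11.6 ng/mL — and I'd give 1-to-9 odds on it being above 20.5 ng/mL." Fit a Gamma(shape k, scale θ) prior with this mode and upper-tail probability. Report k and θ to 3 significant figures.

Gamma(k,θ) with k>1 has mode (k−1)θ, so θ = 11.6/(k−1).
Need P(X < 20.5) = 0.9 with θ tied to k this way. Start at k = 2, θ = 11.6: P(X<20.5) ≈ 0.527.
Too low — raise k to concentrate. Iterating converges to k ≈ 6.86.
Then θ = 11.6/(6.86−1) ≈ 1.98.

k ≈ 6.86, θ ≈ 1.98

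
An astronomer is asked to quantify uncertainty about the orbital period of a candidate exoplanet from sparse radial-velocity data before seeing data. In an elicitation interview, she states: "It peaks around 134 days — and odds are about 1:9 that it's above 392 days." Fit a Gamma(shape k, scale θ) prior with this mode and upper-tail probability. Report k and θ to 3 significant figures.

k ≈ 2.65, θ ≈ 81.1

Gamma(k,θ) with k>1 has mode (k−1)θ, so θ = 134/(k−1).
Need P(X < 392) = 0.9 with θ tied to k this way. Start at k = 2, θ = 134: P(X<392) ≈ 0.789.
Too low — raise k to concentrate. Iterating converges to k ≈ 2.65.
Then θ = 134/(2.65−1) ≈ 81.1.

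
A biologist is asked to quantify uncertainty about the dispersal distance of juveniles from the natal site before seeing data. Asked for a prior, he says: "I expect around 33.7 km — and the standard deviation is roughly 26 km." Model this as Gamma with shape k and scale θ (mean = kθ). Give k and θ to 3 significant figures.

k ≈ 1.68, θ ≈ 20.1

For Gamma(k, scale θ): mean = kθ, variance = kθ², so CV = 1/√k.
CV = SD/mean = 26/33.7 = 0.7715, hence k = 1/CV² = 1.68.
Then θ = mean/k = 33.7/1.68 = 20.1.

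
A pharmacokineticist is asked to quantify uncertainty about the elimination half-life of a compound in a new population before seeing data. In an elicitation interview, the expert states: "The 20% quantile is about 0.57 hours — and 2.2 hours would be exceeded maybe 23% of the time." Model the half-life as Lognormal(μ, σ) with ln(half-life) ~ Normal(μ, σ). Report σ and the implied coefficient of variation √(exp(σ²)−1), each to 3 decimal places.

If T ~ Lognormal(μ,σ) then ln T ~ Normal(μ,σ), so the p-quantile of ln T is μ + z_p·σ.
ln(0.57) = -0.5621 and ln(2.2) = 0.7885; z_{0.2} = -0.8416, z_{0.77} = 0.7388.
σ = (0.7885 − -0.5621)/(0.7388 − (-0.8416)) = 0.855.
μ = -0.5621 − (-0.8416)·0.855 = 0.157.
CV = √(exp(σ²)−1) = √(exp(0.7302)−1) = 1.037.

σ ≈ 0.855, CV ≈ 1.037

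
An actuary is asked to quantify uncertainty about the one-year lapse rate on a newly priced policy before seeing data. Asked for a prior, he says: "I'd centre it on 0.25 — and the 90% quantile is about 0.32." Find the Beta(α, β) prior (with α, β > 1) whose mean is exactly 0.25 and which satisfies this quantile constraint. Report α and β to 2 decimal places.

With mean 0.25 fixed, write α = 0.25s, β = 0.75s where s = α+β.
Need P(θ < 0.32) = 0.9 under Beta(0.25s, 0.75s). Normal approximation: (q−m)/√(m(1−m)/s) ≈ z_{0.9} = 1.28, so s ≈ 0.25·0.75·(1.28)²/(0.32−0.25)² = 62.8.
At s = 62.8: P(θ<0.32) ≈ 0.896. Adjusting to match 0.9 gives s ≈ 65.24.
So α = 0.25·65.24 ≈ 16.31, β = 0.75·65.24 ≈ 48.93.

α ≈ 16.31, β ≈ 48.93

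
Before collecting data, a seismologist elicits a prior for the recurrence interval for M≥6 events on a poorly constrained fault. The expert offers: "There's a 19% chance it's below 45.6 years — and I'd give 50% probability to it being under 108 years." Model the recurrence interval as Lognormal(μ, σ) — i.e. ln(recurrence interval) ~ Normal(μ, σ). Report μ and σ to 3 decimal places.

If T ~ Lognormal(μ,σ) then ln T ~ Normal(μ,σ), so the p-quantile of ln T is μ + z_p·σ.
ln(45.6) = 3.82 and ln(108) = 4.682; z_{0.19} = -0.8779, z_{0.5} = 0.
σ = (4.682 − 3.82)/(0 − (-0.8779)) = 0.982.
μ = 3.82 − (-0.8779)·0.982 = 4.682.

μ ≈ 4.682, σ ≈ 0.982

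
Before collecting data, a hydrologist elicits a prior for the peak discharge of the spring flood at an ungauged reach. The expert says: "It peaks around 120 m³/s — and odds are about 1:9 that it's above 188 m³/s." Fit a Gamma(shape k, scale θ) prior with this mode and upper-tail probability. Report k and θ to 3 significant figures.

Gamma(k,θ) with k>1 has mode (k−1)θ, so θ = 120/(k−1).
Need P(X < 188) = 0.9 with θ tied to k this way. Start at k = 2, θ = 120: P(X<188) ≈ 0.464.
Too low — raise k to concentrate. Iterating converges to k ≈ 10.3.
Then θ = 120/(10.3−1) ≈ 12.9.

k ≈ 10.3, θ ≈ 12.9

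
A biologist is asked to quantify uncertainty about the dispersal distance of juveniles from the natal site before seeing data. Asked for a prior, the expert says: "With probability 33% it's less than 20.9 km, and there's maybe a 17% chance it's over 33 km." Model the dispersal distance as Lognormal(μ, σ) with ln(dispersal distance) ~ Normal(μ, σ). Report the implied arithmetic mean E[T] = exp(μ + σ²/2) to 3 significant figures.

E[T] ≈ 25.5 km

If T ~ Lognormal(μ,σ) then ln T ~ Normal(μ,σ), so the p-quantile of ln T is μ + z_p·σ.
ln(20.9) = 3.04 and ln(33) = 3.497; z_{0.33} = -0.4399, z_{0.83} = 0.9542.
σ = (3.497 − 3.04)/(0.9542 − (-0.4399)) = 0.328.
μ = 3.04 − (-0.4399)·0.328 = 3.184.
E[T] = exp(μ + σ²/2) = exp(3.184 + 0.0537) = 25.5 km.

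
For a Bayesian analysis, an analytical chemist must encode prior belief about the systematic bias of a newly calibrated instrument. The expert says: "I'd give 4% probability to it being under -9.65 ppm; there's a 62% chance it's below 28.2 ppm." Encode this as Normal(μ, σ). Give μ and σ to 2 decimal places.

μ = 22.58, σ = 18.41

The p-quantile of Normal(μ,σ) is μ + z_p·σ, with z_{0.04} = -1.751 and z_{0.62} = 0.3055.
Eliminate σ: μ = (z₂·x₁ − z₁·x₂)/(z₂ − z₁) = (0.3055·-9.65 − (-1.751)·28.2)/2.056 = 22.58.
Then σ = (x₂ − x₁)/(z₂ − z₁) = (28.2 − -9.65)/2.056 = 18.41.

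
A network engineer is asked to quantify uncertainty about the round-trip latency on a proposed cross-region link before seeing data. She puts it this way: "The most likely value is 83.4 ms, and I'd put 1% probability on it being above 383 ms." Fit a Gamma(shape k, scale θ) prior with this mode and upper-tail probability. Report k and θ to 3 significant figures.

k ≈ 2.73, θ ≈ 48.2

Gamma(k,θ) with k>1 has mode (k−1)θ, so θ = 83.4/(k−1).
Need P(X < 383) = 0.99 with θ tied to k this way. Start at k = 2, θ = 83.4: P(X<383) ≈ 0.943.
Too low — raise k to concentrate. Iterating converges to k ≈ 2.73.
Then θ = 83.4/(2.73−1) ≈ 48.2.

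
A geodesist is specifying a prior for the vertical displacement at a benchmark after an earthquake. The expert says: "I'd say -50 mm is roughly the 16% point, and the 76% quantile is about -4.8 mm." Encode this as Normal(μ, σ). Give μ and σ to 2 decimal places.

For Normal(μ,σ), the p-quantile is μ + z_p·σ. Here z_{0.16} = -0.9945, z_{0.76} = 0.7063.
So -50 = μ − 0.9945σ and -4.8 = μ + 0.7063σ.
Subtracting: σ = (-4.8 − -50)/(0.7063 − (-0.9945)) = 26.58.
Then μ = -50 − (-0.9945)·26.58 = -23.57.

μ = -23.57, σ = 26.58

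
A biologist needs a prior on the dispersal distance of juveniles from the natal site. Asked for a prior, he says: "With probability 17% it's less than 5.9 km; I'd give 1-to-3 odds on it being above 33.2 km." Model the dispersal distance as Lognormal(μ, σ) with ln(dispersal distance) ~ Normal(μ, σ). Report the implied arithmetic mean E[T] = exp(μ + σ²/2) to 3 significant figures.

E[T] ≈ 28.5 km

If T ~ Lognormal(μ,σ) then ln T ~ Normal(μ,σ), so the p-quantile of ln T is μ + z_p·σ.
ln(5.9) = 1.775 and ln(33.2) = 3.503; z_{0.17} = -0.9542, z_{0.75} = 0.6745.
σ = (3.503 − 1.775)/(0.6745 − (-0.9542)) = 1.061.
μ = 1.775 − (-0.9542)·1.061 = 2.787.
E[T] = exp(μ + σ²/2) = exp(2.787 + 0.5626) = 28.5 km.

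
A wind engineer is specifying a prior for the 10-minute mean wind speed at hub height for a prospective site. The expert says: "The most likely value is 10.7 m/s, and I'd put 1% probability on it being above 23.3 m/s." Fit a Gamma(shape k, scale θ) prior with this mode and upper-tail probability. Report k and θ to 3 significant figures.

Gamma(k,θ) with k>1 has mode (k−1)θ, so θ = 10.7/(k−1).
Need P(X < 23.3) = 0.99 with θ tied to k this way. Start at k = 2, θ = 10.7: P(X<23.3) ≈ 0.640.
Too low — raise k to concentrate. Iterating converges to k ≈ 8.98.
Then θ = 10.7/(8.98−1) ≈ 1.34.

k ≈ 8.98, θ ≈ 1.34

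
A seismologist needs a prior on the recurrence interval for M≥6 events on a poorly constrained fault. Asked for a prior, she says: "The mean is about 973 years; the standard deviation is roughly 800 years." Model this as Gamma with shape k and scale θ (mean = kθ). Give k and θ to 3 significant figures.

For Gamma(k, scale θ): mean = kθ, variance = kθ², so CV = 1/√k.
CV = SD/mean = 800/973 = 0.8222, hence k = 1/CV² = 1.48.
Then θ = mean/k = 973/1.48 = 658.

k ≈ 1.48, θ ≈ 658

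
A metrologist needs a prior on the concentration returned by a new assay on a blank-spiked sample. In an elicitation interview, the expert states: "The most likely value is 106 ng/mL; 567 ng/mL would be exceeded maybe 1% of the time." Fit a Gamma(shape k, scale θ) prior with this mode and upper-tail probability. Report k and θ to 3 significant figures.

k ≈ 2.37, θ ≈ 77.6

Gamma(k,θ) with k>1 has mode (k−1)θ, so θ = 106/(k−1).
Need P(X < 567) = 0.99 with θ tied to k this way. Start at k = 2, θ = 106: P(X<567) ≈ 0.970.
Too low — raise k to concentrate. Iterating converges to k ≈ 2.37.
Then θ = 106/(2.37−1) ≈ 77.6.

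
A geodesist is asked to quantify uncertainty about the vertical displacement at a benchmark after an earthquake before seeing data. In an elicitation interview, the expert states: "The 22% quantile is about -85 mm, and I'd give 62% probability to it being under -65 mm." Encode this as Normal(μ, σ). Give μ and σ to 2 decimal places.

μ = -70.67, σ = 18.56

The p-quantile of Normal(μ,σ) is μ + z_p·σ, with z_{0.22} = -0.7722 and z_{0.62} = 0.3055.
Eliminate σ: μ = (z₂·x₁ − z₁·x₂)/(z₂ − z₁) = (0.3055·-85 − (-0.7722)·-65)/1.078 = -70.67.
Then σ = (x₂ − x₁)/(z₂ − z₁) = (-65 − -85)/1.078 = 18.56.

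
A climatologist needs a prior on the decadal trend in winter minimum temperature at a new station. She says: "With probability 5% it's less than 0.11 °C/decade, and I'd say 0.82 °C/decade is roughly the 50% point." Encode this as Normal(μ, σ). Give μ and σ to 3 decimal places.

μ = 0.820, σ = 0.432

For Normal(μ,σ), the p-quantile is μ + z_p·σ. Here z_{0.05} = -1.645, z_{0.5} = 0.
So 0.11 = μ − 1.645σ and 0.82 = μ + 0σ.
Subtracting: σ = (0.82 − 0.11)/(0 − (-1.645)) = 0.432.
Then μ = 0.11 − (-1.645)·0.432 = 0.820.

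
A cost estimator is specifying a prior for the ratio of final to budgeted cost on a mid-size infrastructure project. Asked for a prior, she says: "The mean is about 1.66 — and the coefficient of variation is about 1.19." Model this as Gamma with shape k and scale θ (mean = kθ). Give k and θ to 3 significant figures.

k ≈ 0.706, θ ≈ 2.35

For Gamma(k, scale θ): mean = kθ, variance = kθ², so CV = 1/√k.
CV = 1.19, hence k = 1/CV² = 0.706.
Then θ = mean/k = 1.66/0.706 = 2.35.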